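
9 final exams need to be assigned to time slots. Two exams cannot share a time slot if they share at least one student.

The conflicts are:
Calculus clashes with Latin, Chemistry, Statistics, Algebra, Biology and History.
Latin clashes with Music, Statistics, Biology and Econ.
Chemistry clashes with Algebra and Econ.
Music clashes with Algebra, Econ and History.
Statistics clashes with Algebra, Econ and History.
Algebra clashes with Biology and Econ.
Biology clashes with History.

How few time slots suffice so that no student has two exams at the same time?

3

Latin, Statistics, Econ pairwise conflict, so at least 3 time slots are needed.
A valid assignment using 3 time slots: Calculus=2, Latin=1, Chemistry=3, Music=3, Statistics=3, Algebra=1, Biology=3, Econ=2, History=1. No two conflicting exams share a time slot.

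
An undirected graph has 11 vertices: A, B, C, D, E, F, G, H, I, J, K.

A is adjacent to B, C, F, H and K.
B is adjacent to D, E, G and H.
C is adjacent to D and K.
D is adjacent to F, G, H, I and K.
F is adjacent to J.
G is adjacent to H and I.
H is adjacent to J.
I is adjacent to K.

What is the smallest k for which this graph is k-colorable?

4

B, D, G, H form a clique, so at least 4 colors are needed.
4 colors suffice: color 1 → {A, D, E, J}; color 2 → {F, H, K}; color 3 → {B, C, I}; color 4 → {G}. No two adjacent vertices share a color.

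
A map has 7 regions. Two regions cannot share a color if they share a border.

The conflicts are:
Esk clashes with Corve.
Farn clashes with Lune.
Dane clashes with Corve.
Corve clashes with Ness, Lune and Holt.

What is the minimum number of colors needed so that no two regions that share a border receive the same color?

2

Farn and Lune conflict, so at least 2 colors are needed.
2 colors suffice: color 1 → {Farn, Corve}; color 2 → {Esk, Dane, Ness, Lune, Holt}. Each listed conflict is separated.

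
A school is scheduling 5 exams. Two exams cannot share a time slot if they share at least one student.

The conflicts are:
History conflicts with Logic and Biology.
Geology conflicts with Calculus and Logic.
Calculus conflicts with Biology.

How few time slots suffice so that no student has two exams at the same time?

The cycle History-Biology-Calculus-Geology-Logic-History has odd length 5, so it cannot be 2-colored; at least 3 time slots are needed.
3 time slots suffice: History=1, Geology=2, Calculus=1, Logic=3, Biology=2. Every pair that conflicts lands in different time slots.

3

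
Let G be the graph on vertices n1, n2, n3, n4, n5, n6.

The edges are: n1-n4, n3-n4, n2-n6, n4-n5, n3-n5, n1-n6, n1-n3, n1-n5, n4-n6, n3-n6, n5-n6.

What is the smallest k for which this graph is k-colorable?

5

n1, n3, n4, n5, n6 are pairwise adjacent (a clique of size 5), so at least 5 colors are needed.
5 colors suffice: color red → {n6}; color blue → {n1, n2}; color green → {n5}; color yellow → {n3}; color purple → {n4}. No two adjacent vertices share a color.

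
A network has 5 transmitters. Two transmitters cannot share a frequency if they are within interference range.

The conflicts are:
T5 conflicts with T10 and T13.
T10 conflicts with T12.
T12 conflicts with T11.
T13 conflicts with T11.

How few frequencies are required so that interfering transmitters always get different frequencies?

The cycle T10-T5-T13-T11-T12-T10 has odd length 5, so it cannot be 2-colored; at least 3 frequencies are needed.
Using 3 frequencies: T5=2, T10=1, T12=2, T13=1, T11=3. No two conflicting transmitters share a frequency.

3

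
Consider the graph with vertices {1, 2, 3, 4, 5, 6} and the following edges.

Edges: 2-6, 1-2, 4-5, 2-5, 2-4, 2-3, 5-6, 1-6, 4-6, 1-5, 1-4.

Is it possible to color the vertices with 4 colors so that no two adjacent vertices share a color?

No

1, 2, 4, 5, 6 form a clique, so at least 5 colors are needed.
So 4 colors are not enough.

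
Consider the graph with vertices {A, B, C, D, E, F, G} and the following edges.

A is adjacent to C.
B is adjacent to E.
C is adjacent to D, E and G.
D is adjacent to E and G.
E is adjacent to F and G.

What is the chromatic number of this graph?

C, D, E, G form a clique, so at least 4 colors are needed.
A valid assignment using 4 colors: A=1, B=2, C=2, D=3, E=1, F=2, G=4. Each edge has distinct colors on its endpoints.

4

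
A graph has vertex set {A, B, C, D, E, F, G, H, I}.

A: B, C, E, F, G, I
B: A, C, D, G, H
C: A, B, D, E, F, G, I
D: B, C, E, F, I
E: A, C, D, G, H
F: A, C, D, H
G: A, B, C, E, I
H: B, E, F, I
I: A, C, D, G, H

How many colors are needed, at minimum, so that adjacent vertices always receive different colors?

4

A, C, G, I are mutually adjacent (a clique of size 4), so at least 4 colors are needed.
4 colors suffice: A=2, B=3, C=1, D=2, E=3, F=3, G=4, H=1, I=3. No two adjacent vertices share a color.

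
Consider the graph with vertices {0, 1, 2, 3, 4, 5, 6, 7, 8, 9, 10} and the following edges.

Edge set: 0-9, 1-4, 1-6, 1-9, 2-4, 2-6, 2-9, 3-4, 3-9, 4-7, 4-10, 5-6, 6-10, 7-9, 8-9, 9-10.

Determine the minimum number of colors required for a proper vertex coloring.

2

2 and 6 are adjacent, so at least 2 colors are needed.
2 colors suffice: 0=b, 1=b, 2=b, 3=b, 4=a, 5=b, 6=a, 7=b, 8=b, 9=a, 10=b. Each edge has distinct colors on its endpoints.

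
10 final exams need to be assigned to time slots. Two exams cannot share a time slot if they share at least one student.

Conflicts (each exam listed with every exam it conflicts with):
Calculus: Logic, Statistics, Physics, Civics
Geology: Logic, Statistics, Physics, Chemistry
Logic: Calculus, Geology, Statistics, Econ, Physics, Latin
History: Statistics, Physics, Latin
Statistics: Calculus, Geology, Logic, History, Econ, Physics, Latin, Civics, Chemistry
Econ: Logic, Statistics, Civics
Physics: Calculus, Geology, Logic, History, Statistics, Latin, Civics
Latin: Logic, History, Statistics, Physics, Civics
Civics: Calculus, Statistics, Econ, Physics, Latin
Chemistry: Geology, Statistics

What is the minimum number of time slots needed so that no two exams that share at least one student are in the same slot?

Calculus, Logic, Statistics, Physics are mutually in conflict, so at least 4 time slots are needed.
4 time slots suffice: time slot 1 → {Statistics}; time slot 2 → {Econ, Physics, Chemistry}; time slot 3 → {Logic, History, Civics}; time slot 4 → {Calculus, Geology, Latin}. Each listed conflict is separated.

4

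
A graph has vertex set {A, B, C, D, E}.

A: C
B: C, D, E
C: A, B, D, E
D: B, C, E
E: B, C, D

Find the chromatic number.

B, C, D, E are pairwise adjacent (a clique of size 4), so at least 4 colors are needed.
4 colors suffice: color red → {C}; color blue → {A, B}; color green → {D}; color yellow → {E}. Every edge joins two different colors.

4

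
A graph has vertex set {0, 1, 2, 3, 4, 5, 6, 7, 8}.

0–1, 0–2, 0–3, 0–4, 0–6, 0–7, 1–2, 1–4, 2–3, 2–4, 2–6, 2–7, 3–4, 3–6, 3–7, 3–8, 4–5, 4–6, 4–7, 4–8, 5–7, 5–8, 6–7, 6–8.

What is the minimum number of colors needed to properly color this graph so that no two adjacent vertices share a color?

0, 2, 3, 4, 6, 7 are pairwise adjacent (a clique of size 6), so at least 6 colors are needed.
6 colors suffice: color red → {4}; color blue → {1, 7, 8}; color green → {5, 6}; color yellow → {0}; color purple → {2}; color orange → {3}. No two adjacent vertices share a color.

6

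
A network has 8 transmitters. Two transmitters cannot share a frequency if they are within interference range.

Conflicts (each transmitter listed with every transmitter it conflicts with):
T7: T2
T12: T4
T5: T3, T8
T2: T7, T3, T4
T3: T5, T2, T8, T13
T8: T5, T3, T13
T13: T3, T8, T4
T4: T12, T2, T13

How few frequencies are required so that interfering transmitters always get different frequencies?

3

T5, T3, T8 pairwise conflict, so at least 3 frequencies are needed.
Using 3 frequencies: T7=1, T12=2, T5=2, T2=2, T3=1, T8=3, T13=2, T4=1. Every pair that conflicts lands in different frequencies.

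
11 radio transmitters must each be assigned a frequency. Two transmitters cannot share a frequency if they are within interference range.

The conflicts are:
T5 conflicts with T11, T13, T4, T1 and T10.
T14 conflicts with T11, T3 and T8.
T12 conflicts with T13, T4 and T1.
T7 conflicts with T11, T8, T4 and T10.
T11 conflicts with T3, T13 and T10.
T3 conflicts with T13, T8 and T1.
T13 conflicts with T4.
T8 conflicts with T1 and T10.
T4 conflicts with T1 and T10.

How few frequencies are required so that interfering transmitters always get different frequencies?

3

T5, T13, T4 all conflict with each other, so at least 3 frequencies are needed.
Using 3 frequencies: T5=2, T14=3, T12=2, T7=2, T11=1, T3=2, T13=3, T8=1, T4=1, T1=3, T10=3. No two conflicting transmitters share a frequency.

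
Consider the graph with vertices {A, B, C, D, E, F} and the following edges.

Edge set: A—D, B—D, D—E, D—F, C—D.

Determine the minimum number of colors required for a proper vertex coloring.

2

B and D are adjacent, so at least 2 colors are needed.
One proper 2-coloring: A=2, B=2, C=2, D=1, E=2, F=2. No two adjacent vertices share a color.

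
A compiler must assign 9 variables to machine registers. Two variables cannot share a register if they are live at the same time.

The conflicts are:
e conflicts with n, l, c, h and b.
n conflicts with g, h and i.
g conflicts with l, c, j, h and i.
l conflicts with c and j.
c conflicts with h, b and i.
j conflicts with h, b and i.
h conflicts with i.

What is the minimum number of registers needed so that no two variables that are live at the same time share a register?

g, c, h, i pairwise conflict, so at least 4 registers are needed.
4 registers suffice: register 1 → {n, c, j}; register 2 → {e, g}; register 3 → {l, h, b}; register 4 → {i}. No two conflicting variables share a register.

4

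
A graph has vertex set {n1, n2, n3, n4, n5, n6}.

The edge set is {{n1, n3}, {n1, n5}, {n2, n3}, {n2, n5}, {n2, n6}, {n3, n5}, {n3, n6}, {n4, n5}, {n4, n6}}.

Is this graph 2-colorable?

No

n1, n3, n5 are mutually adjacent, so at least 3 colors are needed.
So 2 colors are not enough.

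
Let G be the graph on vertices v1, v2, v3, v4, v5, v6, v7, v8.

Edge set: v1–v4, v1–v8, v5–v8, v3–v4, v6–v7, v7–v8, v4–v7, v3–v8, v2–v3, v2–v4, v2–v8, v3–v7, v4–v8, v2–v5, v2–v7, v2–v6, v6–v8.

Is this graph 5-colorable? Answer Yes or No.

The chromatic number is 5. v2, v3, v4, v7, v8 are mutually adjacent (a clique of size 5), so at least 5 colors are needed.
5 colors suffice: color red → {v8}; color blue → {v1, v2}; color green → {v4, v5, v6}; color yellow → {v7}; color purple → {v3}.
That is already a proper 5-coloring.

Yes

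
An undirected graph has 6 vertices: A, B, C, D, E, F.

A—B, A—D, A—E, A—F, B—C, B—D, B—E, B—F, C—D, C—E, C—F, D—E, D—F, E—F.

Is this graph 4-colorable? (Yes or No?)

B, C, D, E, F form a clique, so at least 5 colors are needed.
So 4 colors are not enough.

No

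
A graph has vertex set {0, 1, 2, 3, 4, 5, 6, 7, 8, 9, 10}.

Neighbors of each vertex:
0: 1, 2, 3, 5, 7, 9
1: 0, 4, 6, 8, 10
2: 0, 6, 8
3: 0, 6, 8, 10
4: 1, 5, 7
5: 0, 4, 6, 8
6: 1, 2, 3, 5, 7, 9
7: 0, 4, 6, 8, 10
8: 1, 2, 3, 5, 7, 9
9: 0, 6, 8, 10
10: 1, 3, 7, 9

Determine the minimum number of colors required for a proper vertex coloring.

7 and 8 are adjacent, so at least 2 colors are needed.
2 colors suffice: 0=red, 1=blue, 2=blue, 3=blue, 4=red, 5=blue, 6=red, 7=blue, 8=red, 9=blue, 10=red. Each edge has distinct colors on its endpoints.

2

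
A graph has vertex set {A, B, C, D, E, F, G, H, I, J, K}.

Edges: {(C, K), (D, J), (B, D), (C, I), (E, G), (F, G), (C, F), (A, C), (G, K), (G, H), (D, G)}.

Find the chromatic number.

D and G are adjacent, so at least 2 colors are needed.
2 colors suffice: color 1 → {B, C, G, J}; color 2 → {A, D, E, F, H, I, K}. Each edge has distinct colors on its endpoints.

2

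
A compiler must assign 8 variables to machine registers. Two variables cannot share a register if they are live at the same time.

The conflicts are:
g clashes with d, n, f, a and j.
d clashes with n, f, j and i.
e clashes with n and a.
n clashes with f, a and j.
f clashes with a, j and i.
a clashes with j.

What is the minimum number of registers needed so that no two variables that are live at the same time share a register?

5

g, n, f, a, j are mutually in conflict, so at least 5 registers are needed.
A valid assignment using 5 registers: g=3, d=4, e=1, n=2, f=1, a=4, j=5, i=2. Each listed conflict is separated.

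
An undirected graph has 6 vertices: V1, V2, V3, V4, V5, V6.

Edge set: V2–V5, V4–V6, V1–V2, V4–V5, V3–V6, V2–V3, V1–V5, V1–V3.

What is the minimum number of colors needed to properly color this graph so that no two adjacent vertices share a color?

3

V1, V2, V5 form a triangle, so at least 3 colors are needed.
3 colors suffice: color 1 → {V3, V5}; color 2 → {V2, V4}; color 3 → {V1, V6}. Every edge joins two different colors.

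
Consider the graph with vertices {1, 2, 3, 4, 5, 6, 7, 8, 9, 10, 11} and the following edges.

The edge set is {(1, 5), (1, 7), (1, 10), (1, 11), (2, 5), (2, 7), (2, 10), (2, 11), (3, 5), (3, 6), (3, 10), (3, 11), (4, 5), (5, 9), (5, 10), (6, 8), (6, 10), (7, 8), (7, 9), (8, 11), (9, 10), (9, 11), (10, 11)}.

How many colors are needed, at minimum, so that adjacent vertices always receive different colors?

3

2, 10, 11 form a triangle, so at least 3 colors are needed.
3 colors suffice: color red → {4, 7, 10}; color blue → {5, 6, 11}; color green → {1, 2, 3, 8, 9}. No two adjacent vertices share a color.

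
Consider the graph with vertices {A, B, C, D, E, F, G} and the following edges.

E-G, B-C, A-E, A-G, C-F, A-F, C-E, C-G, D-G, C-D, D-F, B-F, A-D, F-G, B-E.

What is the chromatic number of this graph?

C, D, F, G form a clique, so at least 4 colors are needed.
A valid assignment using 4 colors: A=2, B=3, C=2, D=4, E=1, F=1, G=3. No two adjacent vertices share a color.

4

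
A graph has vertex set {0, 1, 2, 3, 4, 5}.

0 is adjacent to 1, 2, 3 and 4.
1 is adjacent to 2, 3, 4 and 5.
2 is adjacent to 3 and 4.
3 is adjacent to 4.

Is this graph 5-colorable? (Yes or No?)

Yes

The chromatic number is 5. 0, 1, 2, 3, 4 form a clique, so at least 5 colors are needed.
A valid assignment using 5 colors: 0=purple, 1=red, 2=green, 3=yellow, 4=blue, 5=blue.
That is already a proper 5-coloring.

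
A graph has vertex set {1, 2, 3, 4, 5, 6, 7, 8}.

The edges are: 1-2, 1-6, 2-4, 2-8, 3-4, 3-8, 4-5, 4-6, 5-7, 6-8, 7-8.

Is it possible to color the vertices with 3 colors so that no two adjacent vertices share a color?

The chromatic number is 3. The cycle 7-5-4-2-8-7 has odd length 5, so it cannot be 2-colored; at least 3 colors are needed.
One proper 3-coloring: 1=red, 2=blue, 3=blue, 4=red, 5=green, 6=blue, 7=blue, 8=red.
That is already a proper 3-coloring.

Yes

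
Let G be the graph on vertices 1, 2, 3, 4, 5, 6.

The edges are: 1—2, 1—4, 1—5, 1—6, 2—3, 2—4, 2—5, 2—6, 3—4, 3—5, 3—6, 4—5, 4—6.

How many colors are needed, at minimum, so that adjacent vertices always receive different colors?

4

2, 3, 4, 5 are pairwise adjacent (a clique of size 4), so at least 4 colors are needed.
4 colors suffice: color a → {2}; color b → {4}; color c → {5, 6}; color d → {1, 3}. No two adjacent vertices share a color.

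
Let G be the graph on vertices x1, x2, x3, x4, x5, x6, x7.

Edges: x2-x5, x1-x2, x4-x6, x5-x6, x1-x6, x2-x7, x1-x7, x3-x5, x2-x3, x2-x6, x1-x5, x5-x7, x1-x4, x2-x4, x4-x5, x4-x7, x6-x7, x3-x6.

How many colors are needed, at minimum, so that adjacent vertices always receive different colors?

6

x1, x2, x4, x5, x6, x7 form a clique, so at least 6 colors are needed.
6 colors suffice: color 1 → {x6}; color 2 → {x2}; color 3 → {x5}; color 4 → {x3, x4}; color 5 → {x1}; color 6 → {x7}. No two adjacent vertices share a color.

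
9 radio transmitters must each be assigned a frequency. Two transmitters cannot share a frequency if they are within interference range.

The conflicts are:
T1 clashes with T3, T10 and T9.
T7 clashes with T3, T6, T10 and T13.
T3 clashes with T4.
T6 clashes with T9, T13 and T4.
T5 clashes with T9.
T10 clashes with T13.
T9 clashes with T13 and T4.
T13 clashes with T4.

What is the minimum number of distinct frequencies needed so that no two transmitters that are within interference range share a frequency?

4

T6, T9, T13, T4 all conflict with each other, so at least 4 frequencies are needed.
4 frequencies suffice: frequency 1 → {T1, T5, T13}; frequency 2 → {T7, T9}; frequency 3 → {T3, T6, T10}; frequency 4 → {T4}. Each listed conflict is separated.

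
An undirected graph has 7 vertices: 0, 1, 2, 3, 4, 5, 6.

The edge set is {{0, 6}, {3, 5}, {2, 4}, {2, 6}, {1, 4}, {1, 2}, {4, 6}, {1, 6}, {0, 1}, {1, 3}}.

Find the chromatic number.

4

1, 2, 4, 6 are mutually adjacent (a clique of size 4), so at least 4 colors are needed.
4 colors suffice: 0=c, 1=a, 2=d, 3=b, 4=c, 5=a, 6=b. Every edge joins two different colors.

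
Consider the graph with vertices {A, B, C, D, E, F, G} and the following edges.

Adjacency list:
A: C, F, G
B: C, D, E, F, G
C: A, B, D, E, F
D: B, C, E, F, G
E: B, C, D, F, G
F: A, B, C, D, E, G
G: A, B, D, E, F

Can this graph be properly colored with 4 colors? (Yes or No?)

No

B, C, D, E, F are mutually adjacent (a clique of size 5), so at least 5 colors are needed.
So 4 colors are not enough.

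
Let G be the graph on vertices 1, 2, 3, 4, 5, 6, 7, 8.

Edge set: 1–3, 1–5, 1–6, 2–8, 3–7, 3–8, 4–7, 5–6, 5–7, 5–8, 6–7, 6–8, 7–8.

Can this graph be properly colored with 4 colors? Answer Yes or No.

Yes

The chromatic number is 4. 5, 6, 7, 8 are pairwise adjacent (a clique of size 4), so at least 4 colors are needed.
A valid assignment using 4 colors: 1=red, 2=red, 3=green, 4=blue, 5=green, 6=yellow, 7=red, 8=blue.
That is already a proper 4-coloring.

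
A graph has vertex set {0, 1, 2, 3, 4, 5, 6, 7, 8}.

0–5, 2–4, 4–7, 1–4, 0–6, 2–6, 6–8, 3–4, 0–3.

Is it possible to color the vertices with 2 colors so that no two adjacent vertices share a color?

No

The cycle 0-3-4-2-6-0 has odd length 5, so it cannot be 2-colored; at least 3 colors are needed.
So 2 colors are not enough.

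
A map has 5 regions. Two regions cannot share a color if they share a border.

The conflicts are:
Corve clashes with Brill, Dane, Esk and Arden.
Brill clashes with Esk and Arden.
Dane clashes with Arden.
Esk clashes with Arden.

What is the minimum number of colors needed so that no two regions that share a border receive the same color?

Corve, Brill, Esk, Arden pairwise conflict, so at least 4 colors are needed.
4 colors suffice: color 1 → {Arden}; color 2 → {Corve}; color 3 → {Dane, Esk}; color 4 → {Brill}. Every pair that conflicts lands in different colors.

4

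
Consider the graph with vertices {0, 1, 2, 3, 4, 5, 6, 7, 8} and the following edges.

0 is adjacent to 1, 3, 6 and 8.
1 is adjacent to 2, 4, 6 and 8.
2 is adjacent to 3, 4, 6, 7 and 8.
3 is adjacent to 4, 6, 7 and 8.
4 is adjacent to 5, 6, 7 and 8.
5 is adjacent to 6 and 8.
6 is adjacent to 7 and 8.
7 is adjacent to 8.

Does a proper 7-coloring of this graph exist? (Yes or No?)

Yes

The chromatic number is 6. 2, 3, 4, 6, 7, 8 are mutually adjacent (a clique of size 6), so at least 6 colors are needed.
6 colors suffice: color a → {6}; color b → {8}; color c → {0, 4}; color d → {2, 5}; color e → {1, 3}; color f → {7}.
Since 7 ≥ 6, a proper 7-coloring certainly exists.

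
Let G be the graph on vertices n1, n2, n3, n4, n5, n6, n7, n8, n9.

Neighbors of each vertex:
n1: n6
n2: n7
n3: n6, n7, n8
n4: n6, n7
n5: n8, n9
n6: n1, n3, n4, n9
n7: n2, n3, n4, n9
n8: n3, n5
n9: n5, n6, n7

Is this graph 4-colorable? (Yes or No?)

Yes

The chromatic number is 3. The cycle n5-n9-n7-n3-n8-n5 has odd length 5, so it cannot be 2-colored; at least 3 colors are needed.
A valid assignment using 3 colors: n1=2, n2=2, n3=2, n4=2, n5=1, n6=1, n7=1, n8=3, n9=2.
Since 4 ≥ 3, a proper 4-coloring certainly exists.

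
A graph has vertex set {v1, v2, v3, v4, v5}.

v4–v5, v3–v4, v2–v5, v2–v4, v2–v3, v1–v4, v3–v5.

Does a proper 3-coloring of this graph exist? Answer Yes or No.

No

v2, v3, v4, v5 are pairwise adjacent (a clique of size 4), so at least 4 colors are needed.
So 3 colors are not enough.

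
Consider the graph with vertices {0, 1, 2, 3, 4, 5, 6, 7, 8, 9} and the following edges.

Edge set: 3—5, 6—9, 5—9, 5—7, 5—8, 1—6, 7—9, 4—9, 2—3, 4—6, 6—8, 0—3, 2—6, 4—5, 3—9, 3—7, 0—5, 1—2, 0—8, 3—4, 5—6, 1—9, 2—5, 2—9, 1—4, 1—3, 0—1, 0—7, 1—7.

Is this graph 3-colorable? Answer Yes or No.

0, 3, 5, 7 are mutually adjacent (a clique of size 4), so at least 4 colors are needed.
So 3 colors are not enough.

No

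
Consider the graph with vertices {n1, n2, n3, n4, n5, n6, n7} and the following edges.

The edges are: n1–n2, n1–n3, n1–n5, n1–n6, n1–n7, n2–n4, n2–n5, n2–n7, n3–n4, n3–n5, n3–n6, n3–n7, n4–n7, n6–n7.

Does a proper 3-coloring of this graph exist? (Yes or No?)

No

n1, n3, n6, n7 are mutually adjacent (a clique of size 4), so at least 4 colors are needed.
So 3 colors are not enough.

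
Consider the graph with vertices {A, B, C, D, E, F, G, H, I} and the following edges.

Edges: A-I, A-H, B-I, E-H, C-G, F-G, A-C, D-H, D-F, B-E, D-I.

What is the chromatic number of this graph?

The cycle I-B-E-H-D-I has odd length 5, so it cannot be 2-colored; at least 3 colors are needed.
3 colors suffice: A=blue, B=green, C=red, D=blue, E=blue, F=red, G=blue, H=red, I=red. Each edge has distinct colors on its endpoints.

3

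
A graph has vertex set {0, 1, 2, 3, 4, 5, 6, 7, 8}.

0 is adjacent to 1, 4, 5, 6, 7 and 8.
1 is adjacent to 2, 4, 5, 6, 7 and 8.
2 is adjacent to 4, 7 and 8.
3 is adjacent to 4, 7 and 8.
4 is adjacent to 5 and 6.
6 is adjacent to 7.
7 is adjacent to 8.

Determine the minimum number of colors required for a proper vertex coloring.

0, 1, 6, 7 are mutually adjacent (a clique of size 4), so at least 4 colors are needed.
4 colors suffice: color a → {1, 3}; color b → {0, 2}; color c → {4, 7}; color d → {5, 6, 8}. Each edge has distinct colors on its endpoints.

4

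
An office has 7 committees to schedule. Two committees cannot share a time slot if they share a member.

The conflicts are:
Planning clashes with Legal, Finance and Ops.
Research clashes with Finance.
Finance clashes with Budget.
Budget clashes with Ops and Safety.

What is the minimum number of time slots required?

2

Budget and Ops conflict, so at least 2 time slots are needed.
2 time slots suffice: Planning=2, Research=2, Legal=1, Finance=1, Budget=2, Ops=1, Safety=1. No two conflicting committees share a time slot.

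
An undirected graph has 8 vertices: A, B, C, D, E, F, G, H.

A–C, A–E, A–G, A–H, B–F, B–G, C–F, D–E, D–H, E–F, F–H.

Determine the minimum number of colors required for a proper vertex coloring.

3

The cycle F-B-G-A-C-F has odd length 5, so it cannot be 2-colored; at least 3 colors are needed.
A valid assignment using 3 colors: A=1, B=3, C=2, D=1, E=2, F=1, G=2, H=2. Every edge joins two different colors.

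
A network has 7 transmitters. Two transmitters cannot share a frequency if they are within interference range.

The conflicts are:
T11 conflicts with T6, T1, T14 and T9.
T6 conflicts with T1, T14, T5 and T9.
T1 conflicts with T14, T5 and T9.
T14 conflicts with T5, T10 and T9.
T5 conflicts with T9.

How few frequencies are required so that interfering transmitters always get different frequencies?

T11, T6, T1, T14, T9 all conflict with each other, so at least 5 frequencies are needed.
Using 5 frequencies: T11=5, T6=3, T1=4, T14=1, T5=5, T10=2, T9=2. No two conflicting transmitters share a frequency.

5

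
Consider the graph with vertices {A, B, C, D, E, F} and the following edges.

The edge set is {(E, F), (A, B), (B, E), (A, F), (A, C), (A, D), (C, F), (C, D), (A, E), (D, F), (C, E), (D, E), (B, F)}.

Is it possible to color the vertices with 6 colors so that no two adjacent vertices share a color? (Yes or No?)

The chromatic number is 5. A, C, D, E, F form a clique, so at least 5 colors are needed.
5 colors suffice: color 1 → {F}; color 2 → {E}; color 3 → {A}; color 4 → {B, C}; color 5 → {D}.
Since 6 ≥ 5, a proper 6-coloring certainly exists.

Yes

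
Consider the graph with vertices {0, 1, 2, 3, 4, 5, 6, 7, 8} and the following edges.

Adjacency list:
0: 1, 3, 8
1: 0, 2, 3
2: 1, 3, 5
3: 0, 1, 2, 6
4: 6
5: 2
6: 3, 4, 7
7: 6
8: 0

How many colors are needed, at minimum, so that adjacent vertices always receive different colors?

3

0, 1, 3 are mutually adjacent, so at least 3 colors are needed.
One proper 3-coloring: 0=b, 1=c, 2=b, 3=a, 4=a, 5=a, 6=b, 7=a, 8=a. No two adjacent vertices share a color.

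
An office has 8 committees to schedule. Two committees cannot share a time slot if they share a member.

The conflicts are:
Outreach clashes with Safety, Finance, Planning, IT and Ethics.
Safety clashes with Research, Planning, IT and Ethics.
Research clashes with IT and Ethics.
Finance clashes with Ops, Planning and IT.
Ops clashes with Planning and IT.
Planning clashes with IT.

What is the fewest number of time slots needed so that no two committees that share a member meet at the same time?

4

Outreach, Finance, Planning, IT are mutually in conflict, so at least 4 time slots are needed.
4 time slots suffice: Outreach=3, Safety=2, Research=3, Finance=2, Ops=3, Planning=4, IT=1, Ethics=1. Every pair that conflicts lands in different time slots.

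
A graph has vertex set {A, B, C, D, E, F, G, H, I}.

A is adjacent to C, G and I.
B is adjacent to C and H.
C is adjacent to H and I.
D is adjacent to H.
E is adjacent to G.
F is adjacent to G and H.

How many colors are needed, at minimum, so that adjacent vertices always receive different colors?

3

B, C, H are mutually adjacent, so at least 3 colors are needed.
3 colors suffice: color red → {G, H, I}; color blue → {C, D, E, F}; color green → {A, B}. Each edge has distinct colors on its endpoints.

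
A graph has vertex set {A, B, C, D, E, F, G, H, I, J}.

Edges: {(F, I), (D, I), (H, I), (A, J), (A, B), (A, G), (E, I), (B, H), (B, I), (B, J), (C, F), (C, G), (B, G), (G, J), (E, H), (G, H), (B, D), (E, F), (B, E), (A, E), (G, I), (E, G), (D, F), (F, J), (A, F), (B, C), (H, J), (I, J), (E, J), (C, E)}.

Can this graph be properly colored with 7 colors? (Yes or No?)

Yes

The chromatic number is 6. B, E, G, H, I, J form a clique, so at least 6 colors are needed.
One proper 6-coloring: A=5, B=2, C=4, D=1, E=1, F=2, G=3, H=6, I=5, J=4.
Since 7 ≥ 6, a proper 7-coloring certainly exists.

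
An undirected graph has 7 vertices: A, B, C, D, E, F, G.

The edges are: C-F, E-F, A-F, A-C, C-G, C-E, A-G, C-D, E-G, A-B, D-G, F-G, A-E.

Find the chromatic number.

5

A, C, E, F, G are mutually adjacent (a clique of size 5), so at least 5 colors are needed.
5 colors suffice: color 1 → {B, G}; color 2 → {C}; color 3 → {A, D}; color 4 → {E}; color 5 → {F}. Every edge joins two different colors.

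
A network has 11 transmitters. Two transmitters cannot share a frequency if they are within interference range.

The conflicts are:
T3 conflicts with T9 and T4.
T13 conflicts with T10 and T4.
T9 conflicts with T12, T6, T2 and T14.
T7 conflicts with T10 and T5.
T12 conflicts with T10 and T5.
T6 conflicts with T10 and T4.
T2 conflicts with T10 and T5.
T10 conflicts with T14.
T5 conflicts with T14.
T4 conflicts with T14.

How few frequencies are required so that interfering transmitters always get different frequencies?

2

T6 and T10 conflict, so at least 2 frequencies are needed.
2 frequencies suffice: T3=2, T13=2, T9=1, T7=2, T12=2, T6=2, T2=2, T10=1, T5=1, T4=1, T14=2. No two conflicting transmitters share a frequency.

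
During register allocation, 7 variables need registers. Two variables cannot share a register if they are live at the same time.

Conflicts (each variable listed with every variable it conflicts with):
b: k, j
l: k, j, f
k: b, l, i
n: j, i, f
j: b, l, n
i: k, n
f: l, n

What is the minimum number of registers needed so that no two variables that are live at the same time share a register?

3

The cycle n-f-l-k-i-n has odd length 5, so it cannot be 2-colored; at least 3 registers are needed.
3 registers suffice: register 1 → {b, l, n}; register 2 → {k, j, f}; register 3 → {i}. Each listed conflict is separated.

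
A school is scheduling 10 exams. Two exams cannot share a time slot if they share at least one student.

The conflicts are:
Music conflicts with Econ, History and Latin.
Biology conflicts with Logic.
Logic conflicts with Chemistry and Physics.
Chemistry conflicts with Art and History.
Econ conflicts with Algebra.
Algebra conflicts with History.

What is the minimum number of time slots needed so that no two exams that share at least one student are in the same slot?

2

Logic and Physics conflict, so at least 2 time slots are needed.
A valid assignment using 2 time slots: Music=2, Biology=2, Logic=1, Chemistry=2, Econ=1, Algebra=2, Art=1, Physics=2, History=1, Latin=1. No two conflicting exams share a time slot.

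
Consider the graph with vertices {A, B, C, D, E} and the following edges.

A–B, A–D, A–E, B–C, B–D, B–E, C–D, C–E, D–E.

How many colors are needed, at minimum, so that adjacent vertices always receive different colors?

A, B, D, E are mutually adjacent (a clique of size 4), so at least 4 colors are needed.
4 colors suffice: color 1 → {B}; color 2 → {D}; color 3 → {E}; color 4 → {A, C}. Every edge joins two different colors.

4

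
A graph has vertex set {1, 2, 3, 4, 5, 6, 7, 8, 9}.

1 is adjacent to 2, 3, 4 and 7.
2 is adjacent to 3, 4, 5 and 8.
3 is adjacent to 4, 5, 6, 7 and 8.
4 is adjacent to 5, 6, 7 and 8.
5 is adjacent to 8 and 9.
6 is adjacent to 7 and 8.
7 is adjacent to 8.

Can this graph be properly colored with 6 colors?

Yes

The chromatic number is 5. 2, 3, 4, 5, 8 are pairwise adjacent (a clique of size 5), so at least 5 colors are needed.
5 colors suffice: color a → {4, 9}; color b → {3}; color c → {1, 8}; color d → {5, 7}; color e → {2, 6}.
Since 6 ≥ 5, a proper 6-coloring certainly exists.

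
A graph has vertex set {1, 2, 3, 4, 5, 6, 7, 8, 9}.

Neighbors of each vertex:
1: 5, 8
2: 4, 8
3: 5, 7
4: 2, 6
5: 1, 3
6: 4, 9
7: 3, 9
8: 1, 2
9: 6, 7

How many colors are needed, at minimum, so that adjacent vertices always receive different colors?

The cycle 9-6-4-2-8-1-5-3-7-9 has odd length 9, so it cannot be 2-colored; at least 3 colors are needed.
3 colors suffice: color red → {4, 5, 7, 8}; color blue → {1, 2, 3, 6}; color green → {9}. Each edge has distinct colors on its endpoints.

3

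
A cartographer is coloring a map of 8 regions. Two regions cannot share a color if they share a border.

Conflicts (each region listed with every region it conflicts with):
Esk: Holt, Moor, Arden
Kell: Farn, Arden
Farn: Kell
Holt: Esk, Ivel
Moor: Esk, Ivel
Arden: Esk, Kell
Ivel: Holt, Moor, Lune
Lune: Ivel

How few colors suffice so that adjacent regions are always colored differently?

Kell and Farn conflict, so at least 2 colors are needed.
2 colors suffice: Esk=1, Kell=1, Farn=2, Holt=2, Moor=2, Arden=2, Ivel=1, Lune=2. No two conflicting regions share a color.

2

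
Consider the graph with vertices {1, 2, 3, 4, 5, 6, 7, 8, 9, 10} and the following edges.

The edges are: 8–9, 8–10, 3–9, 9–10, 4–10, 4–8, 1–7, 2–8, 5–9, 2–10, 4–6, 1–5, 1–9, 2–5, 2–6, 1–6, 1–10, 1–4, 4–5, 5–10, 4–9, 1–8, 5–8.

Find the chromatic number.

1, 4, 5, 8, 9, 10 are mutually adjacent (a clique of size 6), so at least 6 colors are needed.
6 colors suffice: 1=a, 2=a, 3=a, 4=e, 5=f, 6=b, 7=b, 8=b, 9=c, 10=d. Each edge has distinct colors on its endpoints.

6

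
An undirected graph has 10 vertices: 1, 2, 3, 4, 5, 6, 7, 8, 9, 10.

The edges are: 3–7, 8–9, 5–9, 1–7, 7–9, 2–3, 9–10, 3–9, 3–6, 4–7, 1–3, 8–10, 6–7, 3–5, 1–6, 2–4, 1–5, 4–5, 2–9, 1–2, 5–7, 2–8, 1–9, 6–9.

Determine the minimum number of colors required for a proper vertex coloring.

1, 3, 5, 7, 9 are pairwise adjacent (a clique of size 5), so at least 5 colors are needed.
5 colors suffice: color a → {4, 9}; color b → {1, 8}; color c → {3, 10}; color d → {2, 7}; color e → {5, 6}. Each edge has distinct colors on its endpoints.

5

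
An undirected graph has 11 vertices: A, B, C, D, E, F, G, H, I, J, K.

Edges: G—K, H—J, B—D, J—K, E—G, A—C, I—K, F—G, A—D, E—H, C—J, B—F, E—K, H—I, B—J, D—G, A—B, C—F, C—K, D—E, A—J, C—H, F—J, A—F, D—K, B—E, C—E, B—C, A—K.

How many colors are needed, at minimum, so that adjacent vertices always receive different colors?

5

A, B, C, F, J are pairwise adjacent (a clique of size 5), so at least 5 colors are needed.
A valid assignment using 5 colors: A=3, B=2, C=1, D=1, E=3, F=5, G=4, H=2, I=1, J=4, K=2. Each edge has distinct colors on its endpoints.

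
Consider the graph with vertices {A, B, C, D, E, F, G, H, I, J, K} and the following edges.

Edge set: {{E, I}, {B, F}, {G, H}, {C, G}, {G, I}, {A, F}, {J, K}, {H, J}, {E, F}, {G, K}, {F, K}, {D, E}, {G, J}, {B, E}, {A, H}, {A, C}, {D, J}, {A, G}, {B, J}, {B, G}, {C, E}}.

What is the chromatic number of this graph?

B, E, F are pairwise adjacent, so at least 3 colors are needed.
3 colors suffice: color 1 → {D, F, G}; color 2 → {A, E, J}; color 3 → {B, C, H, I, K}. Every edge joins two different colors.

3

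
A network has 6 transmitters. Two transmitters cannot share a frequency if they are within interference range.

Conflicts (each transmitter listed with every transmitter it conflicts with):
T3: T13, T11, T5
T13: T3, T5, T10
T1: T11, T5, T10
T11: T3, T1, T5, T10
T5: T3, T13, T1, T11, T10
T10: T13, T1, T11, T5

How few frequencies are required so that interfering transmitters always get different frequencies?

4

T1, T11, T5, T10 are mutually in conflict, so at least 4 frequencies are needed.
A valid assignment using 4 frequencies: T3=2, T13=3, T1=4, T11=3, T5=1, T10=2. No two conflicting transmitters share a frequency.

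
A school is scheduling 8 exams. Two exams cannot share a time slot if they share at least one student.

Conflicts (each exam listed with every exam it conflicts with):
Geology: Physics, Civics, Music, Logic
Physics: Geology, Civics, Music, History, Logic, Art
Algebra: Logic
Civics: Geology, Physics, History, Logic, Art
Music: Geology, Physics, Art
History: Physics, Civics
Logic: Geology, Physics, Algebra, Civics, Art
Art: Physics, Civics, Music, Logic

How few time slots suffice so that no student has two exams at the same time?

4

Geology, Physics, Civics, Logic pairwise conflict, so at least 4 time slots are needed.
4 time slots suffice: time slot 1 → {Physics, Algebra}; time slot 2 → {Music, History, Logic}; time slot 3 → {Civics}; time slot 4 → {Geology, Art}. Each listed conflict is separated.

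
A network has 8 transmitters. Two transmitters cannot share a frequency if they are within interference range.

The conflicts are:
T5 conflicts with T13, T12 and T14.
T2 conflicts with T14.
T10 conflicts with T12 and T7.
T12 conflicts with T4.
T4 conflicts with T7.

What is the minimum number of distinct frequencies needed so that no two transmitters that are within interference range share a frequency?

T10 and T7 conflict, so at least 2 frequencies are needed.
2 frequencies suffice: frequency 1 → {T5, T2, T10, T4}; frequency 2 → {T13, T12, T14, T7}. No two conflicting transmitters share a frequency.

2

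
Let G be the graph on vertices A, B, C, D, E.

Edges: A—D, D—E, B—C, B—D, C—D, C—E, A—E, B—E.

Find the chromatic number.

4

B, C, D, E form a clique, so at least 4 colors are needed.
4 colors suffice: color 1 → {E}; color 2 → {D}; color 3 → {A, B}; color 4 → {C}. No two adjacent vertices share a color.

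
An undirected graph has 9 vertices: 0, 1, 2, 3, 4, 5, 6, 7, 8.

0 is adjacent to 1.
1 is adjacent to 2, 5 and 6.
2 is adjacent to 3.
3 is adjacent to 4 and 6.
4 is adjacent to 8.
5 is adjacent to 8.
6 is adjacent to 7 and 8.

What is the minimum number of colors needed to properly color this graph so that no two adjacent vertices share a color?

2

3 and 4 are adjacent, so at least 2 colors are needed.
2 colors suffice: color a → {0, 2, 4, 5, 6}; color b → {1, 3, 7, 8}. Every edge joins two different colors.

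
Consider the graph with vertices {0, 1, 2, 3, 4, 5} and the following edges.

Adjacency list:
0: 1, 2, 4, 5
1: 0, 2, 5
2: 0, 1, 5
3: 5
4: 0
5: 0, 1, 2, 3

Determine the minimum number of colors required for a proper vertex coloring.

0, 1, 2, 5 form a clique, so at least 4 colors are needed.
4 colors suffice: 0=b, 1=d, 2=c, 3=b, 4=a, 5=a. Every edge joins two different colors.

4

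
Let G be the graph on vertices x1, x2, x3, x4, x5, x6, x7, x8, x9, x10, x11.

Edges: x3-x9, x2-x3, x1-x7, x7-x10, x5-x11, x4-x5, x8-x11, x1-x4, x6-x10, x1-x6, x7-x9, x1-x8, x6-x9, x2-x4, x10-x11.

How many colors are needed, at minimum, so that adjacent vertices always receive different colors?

3

The cycle x11-x5-x4-x1-x8-x11 has odd length 5, so it cannot be 2-colored; at least 3 colors are needed.
3 colors suffice: color 1 → {x1, x2, x5, x9, x10}; color 2 → {x3, x4, x6, x7, x11}; color 3 → {x8}. Every edge joins two different colors.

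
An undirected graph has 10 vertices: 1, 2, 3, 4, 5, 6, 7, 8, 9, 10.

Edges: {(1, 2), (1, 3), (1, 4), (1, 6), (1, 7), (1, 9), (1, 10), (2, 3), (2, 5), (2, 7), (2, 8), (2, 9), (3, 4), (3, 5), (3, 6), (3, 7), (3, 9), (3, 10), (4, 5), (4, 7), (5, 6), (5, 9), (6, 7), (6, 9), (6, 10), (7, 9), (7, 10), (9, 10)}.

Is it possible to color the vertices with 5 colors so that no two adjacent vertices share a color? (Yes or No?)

No

1, 3, 6, 7, 9, 10 are mutually adjacent (a clique of size 6), so at least 6 colors are needed.
So 5 colors are not enough.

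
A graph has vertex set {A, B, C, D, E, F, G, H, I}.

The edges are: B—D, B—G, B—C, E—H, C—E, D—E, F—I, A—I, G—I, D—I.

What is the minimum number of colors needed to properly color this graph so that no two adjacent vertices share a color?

F and I are adjacent, so at least 2 colors are needed.
2 colors suffice: A=2, B=1, C=2, D=2, E=1, F=2, G=2, H=2, I=1. No two adjacent vertices share a color.

2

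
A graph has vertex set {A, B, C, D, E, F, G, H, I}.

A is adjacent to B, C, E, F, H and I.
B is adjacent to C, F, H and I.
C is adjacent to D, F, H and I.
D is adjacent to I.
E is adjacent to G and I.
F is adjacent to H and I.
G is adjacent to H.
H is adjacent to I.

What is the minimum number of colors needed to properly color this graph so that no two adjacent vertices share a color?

6

A, B, C, F, H, I are pairwise adjacent (a clique of size 6), so at least 6 colors are needed.
6 colors suffice: color 1 → {G, I}; color 2 → {C, E}; color 3 → {A, D}; color 4 → {H}; color 5 → {B}; color 6 → {F}. Each edge has distinct colors on its endpoints.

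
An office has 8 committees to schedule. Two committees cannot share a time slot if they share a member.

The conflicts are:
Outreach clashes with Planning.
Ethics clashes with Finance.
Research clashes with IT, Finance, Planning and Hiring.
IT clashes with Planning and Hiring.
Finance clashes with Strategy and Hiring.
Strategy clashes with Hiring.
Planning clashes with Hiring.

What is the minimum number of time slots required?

Research, IT, Planning, Hiring pairwise conflict, so at least 4 time slots are needed.
A valid assignment using 4 time slots: Outreach=1, Ethics=1, Research=2, IT=4, Finance=3, Strategy=2, Planning=3, Hiring=1. No two conflicting committees share a time slot.

4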